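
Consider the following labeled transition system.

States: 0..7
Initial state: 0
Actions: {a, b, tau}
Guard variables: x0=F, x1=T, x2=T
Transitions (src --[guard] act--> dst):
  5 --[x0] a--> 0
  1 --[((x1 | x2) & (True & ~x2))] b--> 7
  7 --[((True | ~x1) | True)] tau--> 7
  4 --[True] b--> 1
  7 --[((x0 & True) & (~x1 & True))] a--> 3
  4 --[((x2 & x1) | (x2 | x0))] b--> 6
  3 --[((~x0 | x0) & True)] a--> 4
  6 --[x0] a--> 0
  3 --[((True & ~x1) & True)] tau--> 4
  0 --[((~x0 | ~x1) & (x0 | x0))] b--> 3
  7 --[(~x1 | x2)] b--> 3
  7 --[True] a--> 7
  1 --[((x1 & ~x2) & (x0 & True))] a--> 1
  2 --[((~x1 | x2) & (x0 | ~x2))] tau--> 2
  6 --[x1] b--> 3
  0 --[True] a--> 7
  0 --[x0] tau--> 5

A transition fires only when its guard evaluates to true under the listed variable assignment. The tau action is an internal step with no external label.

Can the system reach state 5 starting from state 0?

After dropping false guards: 8 live edges.
depth 0: {0}
depth 1: {7}  total {0,7}
depth 2: {3}  total {0,3,7}
depth 3: {4}  total {0,3,4,7}
depth 4: {1,6}  total {0,1,3,4,6,7}
Reach set: {0,1,3,4,6,7}

Answer: UNREACHABLE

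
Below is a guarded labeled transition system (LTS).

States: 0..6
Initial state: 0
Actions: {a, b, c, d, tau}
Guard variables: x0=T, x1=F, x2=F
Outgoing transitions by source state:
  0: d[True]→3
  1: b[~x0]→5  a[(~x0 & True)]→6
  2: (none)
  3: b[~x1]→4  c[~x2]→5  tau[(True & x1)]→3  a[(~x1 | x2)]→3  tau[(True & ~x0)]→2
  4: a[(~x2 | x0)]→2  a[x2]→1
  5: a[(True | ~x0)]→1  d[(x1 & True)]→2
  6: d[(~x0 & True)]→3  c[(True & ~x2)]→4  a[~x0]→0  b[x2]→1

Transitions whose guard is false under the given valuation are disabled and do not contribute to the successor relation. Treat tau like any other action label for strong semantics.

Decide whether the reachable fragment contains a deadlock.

Answer: DEADLOCK at state 1

Analysis:
R = {0,1,2,3,4,5}
  0: d→3  [1 exit(s)]
  1: ∅  [no exit]
  2: ∅  [no exit]
  3: a→3  b→4  c→5  [3 exit(s)]
  4: a→2  [1 exit(s)]
  5: a→1  [1 exit(s)]
Path to 1: d·c·a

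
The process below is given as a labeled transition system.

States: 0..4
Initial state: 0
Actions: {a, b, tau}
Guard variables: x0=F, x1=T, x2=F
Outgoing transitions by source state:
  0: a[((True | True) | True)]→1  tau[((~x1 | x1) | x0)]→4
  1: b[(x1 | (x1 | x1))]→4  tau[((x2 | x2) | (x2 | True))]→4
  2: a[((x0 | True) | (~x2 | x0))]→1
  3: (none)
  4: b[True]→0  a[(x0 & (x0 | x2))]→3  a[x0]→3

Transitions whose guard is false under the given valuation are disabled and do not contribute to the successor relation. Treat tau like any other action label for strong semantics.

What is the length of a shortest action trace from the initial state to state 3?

Answer: UNREACHABLE

Working:
Breadth-first toward 3:
  L0 = {0}
  L1 = {1,4}
3 never appears.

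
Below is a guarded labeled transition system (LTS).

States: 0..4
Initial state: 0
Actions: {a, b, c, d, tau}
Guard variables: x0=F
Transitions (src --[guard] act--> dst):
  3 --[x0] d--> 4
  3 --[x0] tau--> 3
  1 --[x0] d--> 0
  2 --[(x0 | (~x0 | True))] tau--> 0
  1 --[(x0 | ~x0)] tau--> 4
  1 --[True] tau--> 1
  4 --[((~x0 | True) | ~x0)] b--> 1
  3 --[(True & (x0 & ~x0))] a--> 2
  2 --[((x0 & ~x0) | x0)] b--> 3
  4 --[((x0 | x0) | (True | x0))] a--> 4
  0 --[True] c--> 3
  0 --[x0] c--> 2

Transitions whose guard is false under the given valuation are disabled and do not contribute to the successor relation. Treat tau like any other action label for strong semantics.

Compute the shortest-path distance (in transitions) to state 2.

Answer: UNREACHABLE

Working:
Breadth-first toward 2:
  depth 0: {0}
  depth 1: {3}
2 never appears.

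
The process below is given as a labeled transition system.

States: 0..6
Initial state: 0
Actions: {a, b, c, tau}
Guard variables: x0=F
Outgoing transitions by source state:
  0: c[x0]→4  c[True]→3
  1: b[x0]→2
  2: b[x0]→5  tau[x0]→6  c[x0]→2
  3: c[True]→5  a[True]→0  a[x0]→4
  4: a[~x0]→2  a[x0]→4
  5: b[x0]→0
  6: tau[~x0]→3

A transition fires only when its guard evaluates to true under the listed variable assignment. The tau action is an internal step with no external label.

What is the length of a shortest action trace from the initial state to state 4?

Layered search for 4:
  depth 0: {0}
  depth 1: {3}
  depth 2: {5}
4 never appears.

Answer: UNREACHABLE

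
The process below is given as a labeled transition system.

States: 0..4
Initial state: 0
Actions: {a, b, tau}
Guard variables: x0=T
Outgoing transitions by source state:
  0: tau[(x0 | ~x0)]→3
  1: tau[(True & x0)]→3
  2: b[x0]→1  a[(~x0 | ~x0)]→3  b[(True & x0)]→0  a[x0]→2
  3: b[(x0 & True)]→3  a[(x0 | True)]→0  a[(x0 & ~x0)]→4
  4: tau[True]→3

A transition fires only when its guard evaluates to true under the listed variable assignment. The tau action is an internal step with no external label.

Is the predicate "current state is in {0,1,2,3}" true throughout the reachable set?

Inv-set: {0,1,2,3}
R = {0,3}
  0: ✓
  3: ✓

Answer: INVARIANT HOLDS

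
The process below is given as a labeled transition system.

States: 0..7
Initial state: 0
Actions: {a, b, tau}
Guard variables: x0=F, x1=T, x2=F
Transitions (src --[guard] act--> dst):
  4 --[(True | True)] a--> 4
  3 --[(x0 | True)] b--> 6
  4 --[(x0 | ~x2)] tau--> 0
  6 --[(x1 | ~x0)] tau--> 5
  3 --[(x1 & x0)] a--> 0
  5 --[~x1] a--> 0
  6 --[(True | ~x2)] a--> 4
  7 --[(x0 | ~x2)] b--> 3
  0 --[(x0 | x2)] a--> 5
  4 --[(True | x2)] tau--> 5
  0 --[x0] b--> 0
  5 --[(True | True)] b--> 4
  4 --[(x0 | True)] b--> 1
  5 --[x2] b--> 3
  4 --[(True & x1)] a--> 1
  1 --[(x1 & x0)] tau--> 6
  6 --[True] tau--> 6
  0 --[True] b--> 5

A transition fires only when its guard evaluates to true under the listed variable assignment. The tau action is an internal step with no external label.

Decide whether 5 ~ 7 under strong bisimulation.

Answer: NOT BISIMILAR

Analysis:
Refine partition for ~:
  π0 = {{0,1,2,3,4,5,6,7}}
  π1 = {{0,3,5,7},{1,2},{4},{6}}
  π2 = {{0,7},{1,2},{3},{4},{5},{6}}
  π3 = {{0},{1,2},{3},{4},{5},{6},{7}}
stable after 4 split(s): 7 block(s)
5∈{5}, 7∈{7}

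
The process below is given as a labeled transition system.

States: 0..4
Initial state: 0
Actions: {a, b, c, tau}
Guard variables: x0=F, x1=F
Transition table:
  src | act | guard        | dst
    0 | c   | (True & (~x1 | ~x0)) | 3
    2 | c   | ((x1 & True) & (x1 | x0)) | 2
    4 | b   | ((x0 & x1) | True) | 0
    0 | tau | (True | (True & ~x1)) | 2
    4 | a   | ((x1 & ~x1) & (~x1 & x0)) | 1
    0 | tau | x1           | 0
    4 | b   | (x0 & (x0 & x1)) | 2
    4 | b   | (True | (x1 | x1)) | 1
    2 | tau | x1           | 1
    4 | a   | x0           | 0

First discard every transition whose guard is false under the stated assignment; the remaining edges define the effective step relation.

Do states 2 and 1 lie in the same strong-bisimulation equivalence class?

Compute ~ classes (split until stable):
  P[0] = {{0,1,2,3,4}}
  P[1] = {{0},{1,2,3},{4}}
Fixed point at round 2; 3 class(es).
2∈{1,2,3}, 1∈{1,2,3}

Answer: BISIMILAR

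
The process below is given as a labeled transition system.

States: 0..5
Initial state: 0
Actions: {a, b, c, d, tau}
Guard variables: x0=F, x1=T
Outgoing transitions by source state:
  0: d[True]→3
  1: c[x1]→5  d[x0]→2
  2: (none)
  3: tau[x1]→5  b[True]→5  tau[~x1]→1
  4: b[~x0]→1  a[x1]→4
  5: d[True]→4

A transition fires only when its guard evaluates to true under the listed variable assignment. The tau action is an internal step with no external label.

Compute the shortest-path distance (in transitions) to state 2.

Answer: UNREACHABLE

Analysis:
BFS to 2:
  Layer 0: {0}
  Layer 1: {3}
  Layer 2: {5}
  Layer 3: {4}
  Layer 4: {1}
2 never appears.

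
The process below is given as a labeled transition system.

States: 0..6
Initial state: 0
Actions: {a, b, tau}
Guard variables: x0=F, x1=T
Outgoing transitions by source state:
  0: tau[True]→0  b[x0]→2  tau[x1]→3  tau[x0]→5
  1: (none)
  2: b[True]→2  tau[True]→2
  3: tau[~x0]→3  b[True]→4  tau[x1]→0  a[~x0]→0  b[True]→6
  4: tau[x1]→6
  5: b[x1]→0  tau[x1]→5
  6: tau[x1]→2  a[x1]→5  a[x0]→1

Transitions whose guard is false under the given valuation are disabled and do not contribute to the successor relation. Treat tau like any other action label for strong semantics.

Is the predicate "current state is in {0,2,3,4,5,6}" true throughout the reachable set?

Allowed set {0,2,3,4,5,6}
Reach set: {0,2,3,4,5,6}
  0: ✓
  2: ✓
  3: ✓
  4: ✓
  5: ✓
  6: ✓

Answer: INVARIANT HOLDS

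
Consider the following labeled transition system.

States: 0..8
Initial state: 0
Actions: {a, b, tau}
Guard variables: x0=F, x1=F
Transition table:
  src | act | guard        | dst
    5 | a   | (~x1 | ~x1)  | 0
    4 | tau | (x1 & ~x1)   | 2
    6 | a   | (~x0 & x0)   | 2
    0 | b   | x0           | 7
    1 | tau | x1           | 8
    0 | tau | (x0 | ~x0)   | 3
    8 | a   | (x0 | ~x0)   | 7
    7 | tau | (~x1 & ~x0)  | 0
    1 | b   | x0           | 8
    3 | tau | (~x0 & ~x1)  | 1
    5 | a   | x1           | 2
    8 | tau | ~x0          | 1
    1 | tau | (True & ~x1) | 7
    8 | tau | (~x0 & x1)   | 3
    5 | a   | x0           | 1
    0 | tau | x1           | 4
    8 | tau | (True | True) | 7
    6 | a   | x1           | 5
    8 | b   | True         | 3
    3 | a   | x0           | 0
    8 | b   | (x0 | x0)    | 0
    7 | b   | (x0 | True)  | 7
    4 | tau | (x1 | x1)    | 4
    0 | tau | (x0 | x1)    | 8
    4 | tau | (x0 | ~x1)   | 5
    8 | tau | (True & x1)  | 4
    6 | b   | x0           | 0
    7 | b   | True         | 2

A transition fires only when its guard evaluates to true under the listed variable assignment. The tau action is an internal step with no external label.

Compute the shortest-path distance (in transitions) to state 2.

BFS to 2:
  L0 = {0}
  L1 = {3}
  L2 = {1}
  L3 = {7}
  L4 = {2}
first hit 2 at d=4 via tau·tau·tau·b

Answer: 4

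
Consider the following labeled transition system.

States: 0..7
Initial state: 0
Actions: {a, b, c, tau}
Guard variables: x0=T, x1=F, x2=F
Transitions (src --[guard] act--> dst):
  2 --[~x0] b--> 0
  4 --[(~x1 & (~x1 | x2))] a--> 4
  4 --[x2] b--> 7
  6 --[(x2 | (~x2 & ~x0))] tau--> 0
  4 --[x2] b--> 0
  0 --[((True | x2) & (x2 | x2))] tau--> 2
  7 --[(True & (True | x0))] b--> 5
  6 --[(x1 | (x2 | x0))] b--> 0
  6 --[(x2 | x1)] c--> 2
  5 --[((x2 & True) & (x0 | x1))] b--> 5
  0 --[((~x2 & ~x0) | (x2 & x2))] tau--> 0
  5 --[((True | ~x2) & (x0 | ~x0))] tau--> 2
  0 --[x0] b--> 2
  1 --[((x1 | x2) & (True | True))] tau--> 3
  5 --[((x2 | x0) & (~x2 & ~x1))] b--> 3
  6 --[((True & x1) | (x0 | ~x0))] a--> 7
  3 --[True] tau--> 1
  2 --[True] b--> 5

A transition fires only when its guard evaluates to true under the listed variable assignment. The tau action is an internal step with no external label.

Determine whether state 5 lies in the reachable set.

After dropping false guards: 9 live edges.
depth 0: {0}
depth 1: {2}  cumulative {0,2}
depth 2: {5}  cumulative {0,2,5}
depth 3: {3}  cumulative {0,2,3,5}
depth 4: {1}  cumulative {0,1,2,3,5}
R = {0,1,2,3,5}
trace reaching 5: b·b

Answer: REACHABLE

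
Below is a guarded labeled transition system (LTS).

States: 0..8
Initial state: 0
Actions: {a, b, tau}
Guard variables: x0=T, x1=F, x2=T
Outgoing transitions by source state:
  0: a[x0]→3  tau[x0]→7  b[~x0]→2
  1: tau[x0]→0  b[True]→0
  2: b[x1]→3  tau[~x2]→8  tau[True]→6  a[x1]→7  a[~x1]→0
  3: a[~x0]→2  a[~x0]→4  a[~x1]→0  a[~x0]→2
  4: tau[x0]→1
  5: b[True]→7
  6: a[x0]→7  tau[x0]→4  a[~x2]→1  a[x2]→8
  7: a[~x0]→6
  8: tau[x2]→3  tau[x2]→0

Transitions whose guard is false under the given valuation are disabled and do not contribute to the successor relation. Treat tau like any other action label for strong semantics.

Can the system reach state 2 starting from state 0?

14 transition(s) survive guard evaluation.
L0 = {0}
L1 = {3,7}  cumulative {0,3,7}
Reach set: {0,3,7}

Answer: UNREACHABLE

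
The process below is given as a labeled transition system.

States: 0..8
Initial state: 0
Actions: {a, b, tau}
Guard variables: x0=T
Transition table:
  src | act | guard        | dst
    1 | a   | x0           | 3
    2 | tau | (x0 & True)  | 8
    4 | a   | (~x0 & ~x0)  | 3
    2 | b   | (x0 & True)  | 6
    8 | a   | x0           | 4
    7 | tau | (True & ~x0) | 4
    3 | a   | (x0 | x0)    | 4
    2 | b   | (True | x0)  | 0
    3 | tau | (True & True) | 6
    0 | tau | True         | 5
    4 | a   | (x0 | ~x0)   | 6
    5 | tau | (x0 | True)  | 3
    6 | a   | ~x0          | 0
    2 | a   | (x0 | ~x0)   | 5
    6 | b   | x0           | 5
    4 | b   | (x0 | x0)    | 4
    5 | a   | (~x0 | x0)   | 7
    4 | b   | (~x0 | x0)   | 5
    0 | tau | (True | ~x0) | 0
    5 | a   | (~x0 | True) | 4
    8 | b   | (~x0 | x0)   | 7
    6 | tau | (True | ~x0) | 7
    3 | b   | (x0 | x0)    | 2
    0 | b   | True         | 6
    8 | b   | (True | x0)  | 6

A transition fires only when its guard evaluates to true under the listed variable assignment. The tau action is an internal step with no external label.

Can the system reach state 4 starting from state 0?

22 transition(s) survive guard evaluation.
depth 0: {0}
depth 1: {5,6}  total {0,5,6}
depth 2: {3,4,7}  total {0,3,4,5,6,7}
depth 3: {2}  total {0,2,3,4,5,6,7}
depth 4: {8}  total {0,2,3,4,5,6,7,8}
Reachable = {0,2,3,4,5,6,7,8}
Path to 4: tau·a

Answer: REACHABLE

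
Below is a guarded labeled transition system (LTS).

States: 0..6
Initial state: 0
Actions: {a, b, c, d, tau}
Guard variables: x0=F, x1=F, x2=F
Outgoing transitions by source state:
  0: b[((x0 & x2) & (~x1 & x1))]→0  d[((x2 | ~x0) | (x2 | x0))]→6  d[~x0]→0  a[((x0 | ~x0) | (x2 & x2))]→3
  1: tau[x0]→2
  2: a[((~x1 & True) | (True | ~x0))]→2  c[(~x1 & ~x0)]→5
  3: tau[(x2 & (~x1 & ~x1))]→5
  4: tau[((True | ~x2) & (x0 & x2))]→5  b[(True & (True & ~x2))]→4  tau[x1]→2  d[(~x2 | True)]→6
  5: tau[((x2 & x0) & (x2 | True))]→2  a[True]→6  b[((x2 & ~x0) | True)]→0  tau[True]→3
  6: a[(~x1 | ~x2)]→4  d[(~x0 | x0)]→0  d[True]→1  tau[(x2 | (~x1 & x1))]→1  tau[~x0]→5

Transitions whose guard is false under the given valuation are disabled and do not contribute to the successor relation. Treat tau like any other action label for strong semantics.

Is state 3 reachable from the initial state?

Answer: REACHABLE

Trace:
After dropping false guards: 14 live edges.
L0 = {0}
L1 = {3,6}  now seen {0,3,6}
L2 = {1,4,5}  now seen {0,1,3,4,5,6}
R = {0,1,3,4,5,6}
Path to 3: a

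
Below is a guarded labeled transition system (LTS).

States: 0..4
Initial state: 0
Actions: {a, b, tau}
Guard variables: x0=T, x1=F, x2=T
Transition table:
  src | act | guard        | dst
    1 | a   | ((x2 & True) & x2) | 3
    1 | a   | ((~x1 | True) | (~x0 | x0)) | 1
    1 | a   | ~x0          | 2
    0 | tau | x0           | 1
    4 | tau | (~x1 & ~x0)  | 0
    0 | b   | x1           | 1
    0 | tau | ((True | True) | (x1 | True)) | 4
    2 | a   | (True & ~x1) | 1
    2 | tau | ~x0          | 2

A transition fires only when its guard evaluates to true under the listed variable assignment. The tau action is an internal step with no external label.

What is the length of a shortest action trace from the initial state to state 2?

Answer: UNREACHABLE

Analysis:
Layered search for 2:
  depth 0: {0}
  depth 1: {1,4}
  depth 2: {3}
2 never appears.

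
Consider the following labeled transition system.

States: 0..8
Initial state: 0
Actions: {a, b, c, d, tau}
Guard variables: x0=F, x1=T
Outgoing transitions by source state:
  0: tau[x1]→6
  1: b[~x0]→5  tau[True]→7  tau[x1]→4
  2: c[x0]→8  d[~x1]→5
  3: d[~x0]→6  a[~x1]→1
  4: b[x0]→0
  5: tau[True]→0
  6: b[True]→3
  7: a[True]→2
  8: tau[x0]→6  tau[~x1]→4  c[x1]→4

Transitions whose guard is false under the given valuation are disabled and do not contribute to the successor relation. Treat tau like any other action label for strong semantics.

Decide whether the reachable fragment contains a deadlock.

R = {0,3,6}
  0: tau→6  [deg 1]
  3: d→6  [deg 1]
  6: b→3  [deg 1]

Answer: DEADLOCK-FREE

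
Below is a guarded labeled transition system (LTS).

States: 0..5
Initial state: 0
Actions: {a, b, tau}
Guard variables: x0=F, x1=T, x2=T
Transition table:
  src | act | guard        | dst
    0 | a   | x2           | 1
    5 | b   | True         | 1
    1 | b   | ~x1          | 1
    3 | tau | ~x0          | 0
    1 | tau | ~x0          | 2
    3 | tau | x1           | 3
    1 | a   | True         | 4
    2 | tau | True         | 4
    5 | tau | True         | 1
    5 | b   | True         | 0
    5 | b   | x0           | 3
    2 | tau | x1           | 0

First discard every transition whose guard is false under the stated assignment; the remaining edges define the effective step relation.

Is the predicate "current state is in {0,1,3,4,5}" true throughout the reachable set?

Answer: INVARIANT VIOLATED at state 2

Trace:
Inv-set: {0,1,3,4,5}
R = {0,1,2,4}
  0: safe
  1: safe
  2: VIOLATES
  4: safe
reach 2 via a·tau — violates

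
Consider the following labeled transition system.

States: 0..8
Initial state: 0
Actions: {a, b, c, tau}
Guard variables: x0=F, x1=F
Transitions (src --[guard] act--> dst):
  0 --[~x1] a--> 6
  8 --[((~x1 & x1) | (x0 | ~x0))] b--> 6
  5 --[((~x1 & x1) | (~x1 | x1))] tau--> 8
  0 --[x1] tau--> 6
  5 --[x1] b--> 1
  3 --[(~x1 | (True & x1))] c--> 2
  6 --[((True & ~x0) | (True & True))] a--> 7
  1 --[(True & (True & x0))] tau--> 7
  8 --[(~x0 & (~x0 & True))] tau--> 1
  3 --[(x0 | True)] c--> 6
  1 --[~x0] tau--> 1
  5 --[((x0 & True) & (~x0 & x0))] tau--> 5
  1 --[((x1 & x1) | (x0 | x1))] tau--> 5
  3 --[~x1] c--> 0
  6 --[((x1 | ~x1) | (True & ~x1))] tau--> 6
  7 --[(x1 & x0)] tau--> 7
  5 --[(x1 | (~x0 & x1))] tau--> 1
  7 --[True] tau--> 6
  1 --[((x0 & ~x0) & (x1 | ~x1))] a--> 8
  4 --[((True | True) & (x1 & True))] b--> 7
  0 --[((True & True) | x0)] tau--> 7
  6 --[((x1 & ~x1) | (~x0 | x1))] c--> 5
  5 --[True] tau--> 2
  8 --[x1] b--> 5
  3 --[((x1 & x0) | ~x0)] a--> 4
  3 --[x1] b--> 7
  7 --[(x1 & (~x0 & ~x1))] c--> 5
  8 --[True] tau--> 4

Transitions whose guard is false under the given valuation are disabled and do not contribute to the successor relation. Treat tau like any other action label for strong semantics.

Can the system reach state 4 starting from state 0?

Answer: REACHABLE

Trace:
Guard filter leaves 16 enabled edge(s).
Layer 0: {0}
Layer 1: {6,7}  cumulative {0,6,7}
Layer 2: {5}  cumulative {0,5,6,7}
Layer 3: {2,8}  cumulative {0,2,5,6,7,8}
Layer 4: {1,4}  cumulative {0,1,2,4,5,6,7,8}
Reach set: {0,1,2,4,5,6,7,8}
trace reaching 4: a·c·tau·tau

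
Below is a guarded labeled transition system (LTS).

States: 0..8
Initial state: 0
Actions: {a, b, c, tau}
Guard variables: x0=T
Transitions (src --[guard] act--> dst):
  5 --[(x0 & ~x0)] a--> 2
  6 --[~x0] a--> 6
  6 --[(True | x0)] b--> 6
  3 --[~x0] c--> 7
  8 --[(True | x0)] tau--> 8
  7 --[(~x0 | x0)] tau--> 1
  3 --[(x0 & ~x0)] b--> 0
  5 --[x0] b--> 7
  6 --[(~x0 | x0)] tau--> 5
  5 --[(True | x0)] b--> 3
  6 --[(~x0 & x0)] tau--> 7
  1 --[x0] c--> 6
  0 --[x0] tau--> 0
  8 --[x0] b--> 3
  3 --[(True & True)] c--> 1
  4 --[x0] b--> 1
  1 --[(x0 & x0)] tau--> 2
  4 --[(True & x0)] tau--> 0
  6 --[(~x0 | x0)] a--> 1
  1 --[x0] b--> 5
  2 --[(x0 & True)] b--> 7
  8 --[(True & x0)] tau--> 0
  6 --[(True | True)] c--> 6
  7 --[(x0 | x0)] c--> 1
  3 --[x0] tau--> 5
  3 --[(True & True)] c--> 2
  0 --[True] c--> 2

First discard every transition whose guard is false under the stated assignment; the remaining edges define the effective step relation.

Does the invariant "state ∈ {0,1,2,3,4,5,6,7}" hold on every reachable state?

Answer: INVARIANT HOLDS

Analysis:
Allowed set {0,1,2,3,4,5,6,7}
R = {0,1,2,3,5,6,7}
  0: ✓
  1: ✓
  2: ✓
  3: ✓
  5: ✓
  6: ✓
  7: ✓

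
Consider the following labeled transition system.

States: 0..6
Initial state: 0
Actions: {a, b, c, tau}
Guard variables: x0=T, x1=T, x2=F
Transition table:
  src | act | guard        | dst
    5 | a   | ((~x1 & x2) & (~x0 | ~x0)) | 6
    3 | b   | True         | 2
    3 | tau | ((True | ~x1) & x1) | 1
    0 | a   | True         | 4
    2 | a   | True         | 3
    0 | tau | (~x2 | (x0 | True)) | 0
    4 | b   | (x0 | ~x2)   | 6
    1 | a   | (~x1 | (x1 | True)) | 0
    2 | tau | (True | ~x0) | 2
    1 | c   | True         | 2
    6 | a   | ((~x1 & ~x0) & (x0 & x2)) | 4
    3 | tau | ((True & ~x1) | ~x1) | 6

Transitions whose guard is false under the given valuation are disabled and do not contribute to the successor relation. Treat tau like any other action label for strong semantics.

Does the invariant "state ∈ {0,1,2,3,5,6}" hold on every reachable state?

Answer: INVARIANT VIOLATED at state 4

Analysis:
Inv-set: {0,1,2,3,5,6}
Reachable = {0,4,6}
  0: ok
  4: VIOLATES
  6: ok
counterexample path to 4: a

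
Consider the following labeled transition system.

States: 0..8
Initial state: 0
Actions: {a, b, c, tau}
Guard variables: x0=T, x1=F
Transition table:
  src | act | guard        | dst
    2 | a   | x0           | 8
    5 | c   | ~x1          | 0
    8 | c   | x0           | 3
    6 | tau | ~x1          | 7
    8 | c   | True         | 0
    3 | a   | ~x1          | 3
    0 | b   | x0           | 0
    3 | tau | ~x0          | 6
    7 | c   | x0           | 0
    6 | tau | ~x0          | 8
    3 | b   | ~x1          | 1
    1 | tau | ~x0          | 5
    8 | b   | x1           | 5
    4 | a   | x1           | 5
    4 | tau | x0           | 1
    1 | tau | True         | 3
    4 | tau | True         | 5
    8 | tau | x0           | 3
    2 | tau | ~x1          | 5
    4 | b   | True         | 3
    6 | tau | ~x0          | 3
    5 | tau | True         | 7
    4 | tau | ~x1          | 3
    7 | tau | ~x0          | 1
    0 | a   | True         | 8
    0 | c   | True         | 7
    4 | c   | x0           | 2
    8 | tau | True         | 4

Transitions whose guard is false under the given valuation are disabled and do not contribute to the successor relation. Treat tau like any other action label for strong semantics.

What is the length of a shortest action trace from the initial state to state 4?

Layered search for 4:
  L0 = {0}
  L1 = {7,8}
  L2 = {3,4}
depth(4)=2, e.g. a·tau

Answer: 2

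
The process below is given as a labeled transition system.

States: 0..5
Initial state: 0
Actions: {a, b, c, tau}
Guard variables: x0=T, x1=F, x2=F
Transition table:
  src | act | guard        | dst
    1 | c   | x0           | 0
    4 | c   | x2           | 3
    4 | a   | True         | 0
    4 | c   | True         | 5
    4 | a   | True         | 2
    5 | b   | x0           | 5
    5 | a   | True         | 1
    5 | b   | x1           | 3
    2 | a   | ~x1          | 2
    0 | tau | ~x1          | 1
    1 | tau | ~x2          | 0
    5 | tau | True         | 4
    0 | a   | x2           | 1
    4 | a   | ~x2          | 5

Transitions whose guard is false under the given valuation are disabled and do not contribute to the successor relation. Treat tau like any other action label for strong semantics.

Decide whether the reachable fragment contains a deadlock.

Reachable = {0,1}
  0: tau→1  [1 exit(s)]
  1: c→0  tau→0  [2 exit(s)]

Answer: DEADLOCK-FREE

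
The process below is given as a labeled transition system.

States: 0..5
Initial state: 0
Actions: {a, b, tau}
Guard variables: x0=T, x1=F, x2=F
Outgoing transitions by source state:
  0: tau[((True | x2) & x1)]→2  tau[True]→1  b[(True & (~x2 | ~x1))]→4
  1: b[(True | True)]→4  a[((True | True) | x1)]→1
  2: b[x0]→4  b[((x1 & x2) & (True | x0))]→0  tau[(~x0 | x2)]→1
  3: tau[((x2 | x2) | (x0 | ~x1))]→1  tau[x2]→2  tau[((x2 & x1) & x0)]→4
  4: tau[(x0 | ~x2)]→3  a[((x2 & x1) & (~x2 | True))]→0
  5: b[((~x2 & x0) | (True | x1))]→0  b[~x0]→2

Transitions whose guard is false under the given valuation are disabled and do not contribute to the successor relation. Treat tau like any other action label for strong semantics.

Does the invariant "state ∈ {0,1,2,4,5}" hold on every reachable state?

Answer: INVARIANT VIOLATED at state 3

Working:
Safe = {0,1,2,4,5}
R = {0,1,3,4}
  0: safe
  1: safe
  3: outside
  4: safe
counterexample path to 3: b·tau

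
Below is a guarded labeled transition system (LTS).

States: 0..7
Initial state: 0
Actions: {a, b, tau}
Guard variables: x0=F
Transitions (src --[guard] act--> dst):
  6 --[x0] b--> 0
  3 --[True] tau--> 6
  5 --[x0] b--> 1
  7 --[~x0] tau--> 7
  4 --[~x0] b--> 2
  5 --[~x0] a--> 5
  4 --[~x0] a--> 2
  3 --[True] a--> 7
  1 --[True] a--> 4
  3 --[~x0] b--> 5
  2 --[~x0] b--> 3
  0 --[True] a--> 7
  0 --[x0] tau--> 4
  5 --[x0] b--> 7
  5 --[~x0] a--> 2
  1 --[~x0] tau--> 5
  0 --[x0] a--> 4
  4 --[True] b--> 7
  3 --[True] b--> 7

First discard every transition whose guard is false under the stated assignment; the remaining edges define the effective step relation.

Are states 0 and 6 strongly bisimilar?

Compute ~ classes (split until stable):
  π0 = {{0,1,2,3,4,5,6,7}}
  π1 = {{0,5},{1},{2},{3},{4},{6},{7}}
  π2 = {{0},{1},{2},{3},{4},{5},{6},{7}}
8 equivalence class(es) (converged in 3)
[0]={0}  [6]={6}

Answer: NOT BISIMILAR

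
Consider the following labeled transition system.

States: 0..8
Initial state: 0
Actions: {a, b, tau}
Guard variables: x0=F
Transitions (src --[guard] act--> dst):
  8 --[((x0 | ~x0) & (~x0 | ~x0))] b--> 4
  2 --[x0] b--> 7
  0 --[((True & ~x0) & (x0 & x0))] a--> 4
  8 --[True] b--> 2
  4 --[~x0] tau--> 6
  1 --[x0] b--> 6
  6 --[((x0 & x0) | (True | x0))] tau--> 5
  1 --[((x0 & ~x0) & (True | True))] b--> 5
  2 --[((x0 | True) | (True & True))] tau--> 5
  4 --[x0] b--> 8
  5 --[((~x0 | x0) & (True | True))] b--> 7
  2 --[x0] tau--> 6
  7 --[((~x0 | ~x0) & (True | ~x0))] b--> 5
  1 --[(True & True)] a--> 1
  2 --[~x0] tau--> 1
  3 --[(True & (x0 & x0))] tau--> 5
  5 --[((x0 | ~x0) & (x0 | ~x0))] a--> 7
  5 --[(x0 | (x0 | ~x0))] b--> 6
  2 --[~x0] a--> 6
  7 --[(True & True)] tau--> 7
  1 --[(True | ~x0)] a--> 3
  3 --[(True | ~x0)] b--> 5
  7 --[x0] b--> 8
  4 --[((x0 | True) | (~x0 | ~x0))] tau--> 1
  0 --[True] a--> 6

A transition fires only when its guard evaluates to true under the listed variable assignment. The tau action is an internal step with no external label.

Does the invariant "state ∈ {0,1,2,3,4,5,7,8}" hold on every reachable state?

Answer: INVARIANT VIOLATED at state 6

Working:
Safe = {0,1,2,3,4,5,7,8}
R = {0,5,6,7}
  0: ok
  5: ok
  6: outside
  7: ok
reach 6 via a — violates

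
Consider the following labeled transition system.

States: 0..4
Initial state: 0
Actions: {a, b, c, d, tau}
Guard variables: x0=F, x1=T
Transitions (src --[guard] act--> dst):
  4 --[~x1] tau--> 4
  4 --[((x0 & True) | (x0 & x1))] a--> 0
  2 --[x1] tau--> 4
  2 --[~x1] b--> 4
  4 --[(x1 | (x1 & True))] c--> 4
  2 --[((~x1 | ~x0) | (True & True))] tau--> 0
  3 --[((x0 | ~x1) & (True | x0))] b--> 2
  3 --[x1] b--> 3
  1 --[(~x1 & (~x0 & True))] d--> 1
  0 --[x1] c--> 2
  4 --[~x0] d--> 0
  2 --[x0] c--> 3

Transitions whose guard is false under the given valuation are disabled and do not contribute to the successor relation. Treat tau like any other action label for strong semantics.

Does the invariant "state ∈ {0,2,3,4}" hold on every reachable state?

Safe = {0,2,3,4}
Reach set: {0,2,4}
  0: ✓
  2: ✓
  4: ✓

Answer: INVARIANT HOLDS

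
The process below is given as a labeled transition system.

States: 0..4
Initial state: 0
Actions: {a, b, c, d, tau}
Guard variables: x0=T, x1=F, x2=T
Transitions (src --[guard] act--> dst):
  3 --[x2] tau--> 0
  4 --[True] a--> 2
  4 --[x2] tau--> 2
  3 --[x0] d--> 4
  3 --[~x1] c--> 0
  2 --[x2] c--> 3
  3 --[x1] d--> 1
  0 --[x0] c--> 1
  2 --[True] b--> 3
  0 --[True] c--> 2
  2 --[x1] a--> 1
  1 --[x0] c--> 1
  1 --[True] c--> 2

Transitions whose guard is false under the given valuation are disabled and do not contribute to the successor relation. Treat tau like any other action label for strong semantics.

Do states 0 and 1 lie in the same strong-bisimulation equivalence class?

Answer: BISIMILAR

Working:
Refine partition for ~:
  round 0: {{0,1,2,3,4}}
  round 1: {{0,1},{2},{3},{4}}
stable after 2 split(s): 4 block(s)
class of 0: {0,1}; class of 1: {0,1}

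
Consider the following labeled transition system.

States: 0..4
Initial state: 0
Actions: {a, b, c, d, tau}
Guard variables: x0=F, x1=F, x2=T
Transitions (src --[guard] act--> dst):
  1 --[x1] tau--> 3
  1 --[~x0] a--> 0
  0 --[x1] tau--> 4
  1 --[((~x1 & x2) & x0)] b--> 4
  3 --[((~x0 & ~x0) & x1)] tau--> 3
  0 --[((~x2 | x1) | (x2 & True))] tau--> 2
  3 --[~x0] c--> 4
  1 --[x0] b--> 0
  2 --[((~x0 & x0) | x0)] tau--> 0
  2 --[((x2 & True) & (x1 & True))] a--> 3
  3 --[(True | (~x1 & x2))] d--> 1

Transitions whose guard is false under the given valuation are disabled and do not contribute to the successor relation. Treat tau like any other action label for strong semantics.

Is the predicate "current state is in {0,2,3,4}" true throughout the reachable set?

Safe = {0,2,3,4}
Reach set: {0,2}
  0: ok
  2: ok

Answer: INVARIANT HOLDS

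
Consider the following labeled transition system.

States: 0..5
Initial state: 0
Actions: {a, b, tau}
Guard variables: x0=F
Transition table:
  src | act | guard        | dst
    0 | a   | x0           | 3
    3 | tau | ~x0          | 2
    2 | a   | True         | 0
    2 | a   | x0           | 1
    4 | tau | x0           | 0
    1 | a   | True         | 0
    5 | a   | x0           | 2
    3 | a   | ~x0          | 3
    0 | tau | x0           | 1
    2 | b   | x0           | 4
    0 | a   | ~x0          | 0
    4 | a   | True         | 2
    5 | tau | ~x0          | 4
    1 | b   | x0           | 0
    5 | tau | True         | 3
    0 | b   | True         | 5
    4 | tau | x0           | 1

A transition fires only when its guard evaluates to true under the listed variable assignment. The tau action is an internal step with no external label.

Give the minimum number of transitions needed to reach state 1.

Answer: UNREACHABLE

Working:
BFS to 1:
  Layer 0: {0}
  Layer 1: {5}
  Layer 2: {3,4}
  Layer 3: {2}
1 never appears.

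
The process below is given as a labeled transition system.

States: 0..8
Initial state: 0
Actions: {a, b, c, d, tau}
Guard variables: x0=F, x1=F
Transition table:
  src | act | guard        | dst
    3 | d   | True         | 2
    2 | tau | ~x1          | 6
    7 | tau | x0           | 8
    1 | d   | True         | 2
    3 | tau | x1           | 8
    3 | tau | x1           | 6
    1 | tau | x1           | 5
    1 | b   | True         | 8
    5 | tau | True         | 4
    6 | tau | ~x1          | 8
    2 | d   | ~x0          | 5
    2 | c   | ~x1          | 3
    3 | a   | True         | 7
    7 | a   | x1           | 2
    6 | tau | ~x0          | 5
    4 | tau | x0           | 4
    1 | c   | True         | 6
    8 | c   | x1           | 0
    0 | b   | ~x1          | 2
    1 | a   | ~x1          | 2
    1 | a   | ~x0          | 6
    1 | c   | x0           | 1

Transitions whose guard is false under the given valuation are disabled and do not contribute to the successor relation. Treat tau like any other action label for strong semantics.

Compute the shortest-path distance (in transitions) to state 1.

Answer: UNREACHABLE

Analysis:
BFS to 1:
  Layer 0: {0}
  Layer 1: {2}
  Layer 2: {3,5,6}
  Layer 3: {4,7,8}
1 never appears.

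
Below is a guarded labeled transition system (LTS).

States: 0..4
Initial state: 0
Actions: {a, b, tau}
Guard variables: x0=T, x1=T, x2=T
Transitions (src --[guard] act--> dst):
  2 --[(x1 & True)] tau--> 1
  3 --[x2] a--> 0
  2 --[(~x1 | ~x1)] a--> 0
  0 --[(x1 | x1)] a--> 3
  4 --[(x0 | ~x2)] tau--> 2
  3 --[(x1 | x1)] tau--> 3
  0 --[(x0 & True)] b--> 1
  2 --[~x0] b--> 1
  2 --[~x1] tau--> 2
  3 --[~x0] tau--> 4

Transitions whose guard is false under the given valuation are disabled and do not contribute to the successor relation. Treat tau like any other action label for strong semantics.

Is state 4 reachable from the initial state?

6 transition(s) survive guard evaluation.
L0 = {0}
L1 = {1,3}  now seen {0,1,3}
Reach set: {0,1,3}

Answer: UNREACHABLE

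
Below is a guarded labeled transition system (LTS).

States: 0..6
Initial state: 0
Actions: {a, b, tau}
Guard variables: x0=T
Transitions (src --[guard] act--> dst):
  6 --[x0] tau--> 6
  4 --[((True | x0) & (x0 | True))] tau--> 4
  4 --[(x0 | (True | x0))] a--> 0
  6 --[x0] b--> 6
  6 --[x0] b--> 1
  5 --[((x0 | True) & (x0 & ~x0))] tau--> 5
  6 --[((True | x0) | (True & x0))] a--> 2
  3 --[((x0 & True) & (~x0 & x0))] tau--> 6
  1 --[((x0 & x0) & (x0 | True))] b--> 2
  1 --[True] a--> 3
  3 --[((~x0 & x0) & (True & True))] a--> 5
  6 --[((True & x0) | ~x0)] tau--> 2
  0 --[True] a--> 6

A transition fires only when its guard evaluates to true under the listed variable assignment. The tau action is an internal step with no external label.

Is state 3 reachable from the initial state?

10 transition(s) survive guard evaluation.
depth 0: {0}
depth 1: {6}  total {0,6}
depth 2: {1,2}  total {0,1,2,6}
depth 3: {3}  total {0,1,2,3,6}
Reachable = {0,1,2,3,6}
trace reaching 3: a·b·a

Answer: REACHABLE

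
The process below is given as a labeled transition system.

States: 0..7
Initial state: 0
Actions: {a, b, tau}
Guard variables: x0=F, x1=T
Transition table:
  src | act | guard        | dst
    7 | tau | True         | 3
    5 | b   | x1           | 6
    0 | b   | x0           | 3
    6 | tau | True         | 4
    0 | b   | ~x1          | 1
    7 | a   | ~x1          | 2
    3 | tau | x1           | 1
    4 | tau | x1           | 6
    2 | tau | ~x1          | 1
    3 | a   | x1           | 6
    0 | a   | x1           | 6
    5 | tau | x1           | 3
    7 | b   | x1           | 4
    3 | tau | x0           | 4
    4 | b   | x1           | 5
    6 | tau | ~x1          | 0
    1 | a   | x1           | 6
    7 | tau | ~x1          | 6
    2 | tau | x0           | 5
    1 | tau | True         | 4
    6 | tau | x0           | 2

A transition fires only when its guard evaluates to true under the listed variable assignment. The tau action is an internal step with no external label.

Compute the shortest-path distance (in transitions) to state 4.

Layered search for 4:
  L0 = {0}
  L1 = {6}
  L2 = {4}
4 enters at depth 2; path a·tau

Answer: 2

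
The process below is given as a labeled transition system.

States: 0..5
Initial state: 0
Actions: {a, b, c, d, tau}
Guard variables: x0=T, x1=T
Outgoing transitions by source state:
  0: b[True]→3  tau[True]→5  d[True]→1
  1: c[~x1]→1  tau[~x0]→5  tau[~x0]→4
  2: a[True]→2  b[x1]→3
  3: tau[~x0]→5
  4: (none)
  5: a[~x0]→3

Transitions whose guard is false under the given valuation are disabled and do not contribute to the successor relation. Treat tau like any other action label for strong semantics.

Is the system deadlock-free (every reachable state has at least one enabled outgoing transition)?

Reach set: {0,1,3,5}
  0: b→3  d→1  tau→5  [deg 3]
  1: ∅  [STUCK]
  3: ∅  [STUCK]
  5: ∅  [STUCK]
Path to 1: d

Answer: DEADLOCK at state 1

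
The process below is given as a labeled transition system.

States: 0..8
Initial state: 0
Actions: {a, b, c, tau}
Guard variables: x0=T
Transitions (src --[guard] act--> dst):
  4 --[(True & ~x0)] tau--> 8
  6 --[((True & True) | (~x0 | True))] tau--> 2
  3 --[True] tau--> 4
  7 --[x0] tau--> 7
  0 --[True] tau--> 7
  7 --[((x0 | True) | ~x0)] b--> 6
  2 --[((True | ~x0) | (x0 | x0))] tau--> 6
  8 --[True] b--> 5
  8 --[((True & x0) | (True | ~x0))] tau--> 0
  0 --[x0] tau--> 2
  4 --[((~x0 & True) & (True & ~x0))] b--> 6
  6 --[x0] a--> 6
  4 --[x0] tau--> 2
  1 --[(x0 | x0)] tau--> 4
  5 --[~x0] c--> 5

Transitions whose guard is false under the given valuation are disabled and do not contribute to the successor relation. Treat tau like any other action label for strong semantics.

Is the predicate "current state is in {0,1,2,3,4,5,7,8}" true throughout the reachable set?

Safe = {0,1,2,3,4,5,7,8}
Reachable = {0,2,6,7}
  0: ✓
  2: ✓
  6: ✗ unsafe
  7: ✓
witness against invariant: tau·tau → 6

Answer: INVARIANT VIOLATED at state 6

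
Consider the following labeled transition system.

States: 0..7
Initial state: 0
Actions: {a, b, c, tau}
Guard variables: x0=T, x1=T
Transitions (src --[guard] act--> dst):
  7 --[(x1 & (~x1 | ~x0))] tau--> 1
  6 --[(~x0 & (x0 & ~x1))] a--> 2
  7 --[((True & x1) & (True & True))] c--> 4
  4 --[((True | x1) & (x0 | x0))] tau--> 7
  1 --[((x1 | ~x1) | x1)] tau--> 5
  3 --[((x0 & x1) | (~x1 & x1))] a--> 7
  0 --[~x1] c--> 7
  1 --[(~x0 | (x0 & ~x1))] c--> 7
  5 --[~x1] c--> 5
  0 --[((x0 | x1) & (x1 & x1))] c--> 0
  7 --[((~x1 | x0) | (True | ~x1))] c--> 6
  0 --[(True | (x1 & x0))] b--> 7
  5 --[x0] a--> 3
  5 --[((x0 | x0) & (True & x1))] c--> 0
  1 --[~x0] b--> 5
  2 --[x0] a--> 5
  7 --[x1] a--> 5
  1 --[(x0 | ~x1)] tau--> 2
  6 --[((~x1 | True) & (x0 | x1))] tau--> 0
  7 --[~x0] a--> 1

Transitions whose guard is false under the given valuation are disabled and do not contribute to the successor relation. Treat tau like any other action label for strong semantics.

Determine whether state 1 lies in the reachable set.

Answer: UNREACHABLE

Working:
After dropping false guards: 13 live edges.
L0 = {0}
L1 = {7}  total {0,7}
L2 = {4,5,6}  total {0,4,5,6,7}
L3 = {3}  total {0,3,4,5,6,7}
R = {0,3,4,5,6,7}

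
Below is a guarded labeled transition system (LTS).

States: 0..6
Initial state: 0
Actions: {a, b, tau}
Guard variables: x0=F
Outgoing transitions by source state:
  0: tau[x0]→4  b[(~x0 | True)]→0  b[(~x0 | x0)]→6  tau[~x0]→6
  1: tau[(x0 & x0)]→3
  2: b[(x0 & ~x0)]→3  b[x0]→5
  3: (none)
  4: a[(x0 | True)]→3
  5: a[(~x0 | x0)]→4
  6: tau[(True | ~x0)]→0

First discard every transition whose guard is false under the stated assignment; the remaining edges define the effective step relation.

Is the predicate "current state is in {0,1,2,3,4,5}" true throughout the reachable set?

Answer: INVARIANT VIOLATED at state 6

Working:
Allowed set {0,1,2,3,4,5}
Reach set: {0,6}
  0: ✓
  6: outside
witness against invariant: b → 6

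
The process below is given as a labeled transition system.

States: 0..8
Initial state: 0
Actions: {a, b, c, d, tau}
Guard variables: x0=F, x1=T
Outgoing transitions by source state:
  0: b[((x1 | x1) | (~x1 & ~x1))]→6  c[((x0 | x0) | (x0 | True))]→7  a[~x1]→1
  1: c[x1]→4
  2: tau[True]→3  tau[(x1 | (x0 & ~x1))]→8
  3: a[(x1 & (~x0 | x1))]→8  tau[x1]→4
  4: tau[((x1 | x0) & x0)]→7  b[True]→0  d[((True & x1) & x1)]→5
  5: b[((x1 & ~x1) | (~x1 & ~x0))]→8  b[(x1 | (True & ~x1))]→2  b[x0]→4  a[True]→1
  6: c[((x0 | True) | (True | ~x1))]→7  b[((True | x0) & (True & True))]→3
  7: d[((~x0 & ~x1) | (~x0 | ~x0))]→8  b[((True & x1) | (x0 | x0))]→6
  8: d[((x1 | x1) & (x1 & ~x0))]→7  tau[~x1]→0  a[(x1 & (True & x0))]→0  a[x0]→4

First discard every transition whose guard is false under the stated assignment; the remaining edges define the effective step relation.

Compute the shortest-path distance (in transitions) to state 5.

Breadth-first toward 5:
  L0 = {0}
  L1 = {6,7}
  L2 = {3,8}
  L3 = {4}
  L4 = {5}
first hit 5 at d=4 via b·b·tau·d

Answer: 4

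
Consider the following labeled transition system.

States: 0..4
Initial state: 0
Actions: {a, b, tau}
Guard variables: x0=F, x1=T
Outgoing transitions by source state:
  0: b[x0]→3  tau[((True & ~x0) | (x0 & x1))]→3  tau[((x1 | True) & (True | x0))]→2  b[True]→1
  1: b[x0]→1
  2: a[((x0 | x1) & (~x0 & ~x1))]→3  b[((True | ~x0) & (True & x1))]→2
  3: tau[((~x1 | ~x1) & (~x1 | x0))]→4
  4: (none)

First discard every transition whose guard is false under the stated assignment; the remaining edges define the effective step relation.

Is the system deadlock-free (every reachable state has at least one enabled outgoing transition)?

R = {0,1,2,3}
  0: b→1  tau→2  tau→3  [3 exit(s)]
  1: ∅  [STUCK]
  2: b→2  [1 exit(s)]
  3: ∅  [STUCK]
trace reaching 1: b

Answer: DEADLOCK at state 1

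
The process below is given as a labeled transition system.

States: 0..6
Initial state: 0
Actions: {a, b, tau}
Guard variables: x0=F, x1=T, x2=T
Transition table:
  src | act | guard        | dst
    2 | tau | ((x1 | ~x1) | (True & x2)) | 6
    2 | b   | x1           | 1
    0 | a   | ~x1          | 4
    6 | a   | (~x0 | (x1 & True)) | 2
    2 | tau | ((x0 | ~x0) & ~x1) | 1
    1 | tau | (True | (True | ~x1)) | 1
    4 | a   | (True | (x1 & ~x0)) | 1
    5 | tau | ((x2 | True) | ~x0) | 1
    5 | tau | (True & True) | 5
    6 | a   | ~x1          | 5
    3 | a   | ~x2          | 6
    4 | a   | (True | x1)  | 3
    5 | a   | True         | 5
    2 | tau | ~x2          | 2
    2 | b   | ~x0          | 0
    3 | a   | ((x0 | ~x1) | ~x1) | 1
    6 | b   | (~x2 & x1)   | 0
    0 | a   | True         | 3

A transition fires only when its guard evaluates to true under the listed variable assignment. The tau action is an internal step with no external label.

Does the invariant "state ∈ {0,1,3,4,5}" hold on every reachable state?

Safe = {0,1,3,4,5}
R = {0,3}
  0: ok
  3: ok

Answer: INVARIANT HOLDS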